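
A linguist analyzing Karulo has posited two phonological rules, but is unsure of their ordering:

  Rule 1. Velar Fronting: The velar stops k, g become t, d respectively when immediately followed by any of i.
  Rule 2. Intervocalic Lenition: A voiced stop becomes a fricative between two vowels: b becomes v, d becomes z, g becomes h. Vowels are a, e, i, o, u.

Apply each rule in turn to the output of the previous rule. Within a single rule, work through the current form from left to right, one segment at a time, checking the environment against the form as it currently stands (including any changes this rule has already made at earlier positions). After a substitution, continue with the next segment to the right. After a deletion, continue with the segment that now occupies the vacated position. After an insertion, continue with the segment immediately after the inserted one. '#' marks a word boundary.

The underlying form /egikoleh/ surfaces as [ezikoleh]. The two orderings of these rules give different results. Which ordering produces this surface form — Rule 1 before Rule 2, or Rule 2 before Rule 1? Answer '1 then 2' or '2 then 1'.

Order 1 then 2:
  1 Velar Fronting: [egikoleh] → [edikoleh]
  2 Intervocalic Lenition: [edikoleh] → [ezikoleh]
  result: [ezikoleh]
Order 2 then 1:
  2 Intervocalic Lenition: [egikoleh] → [ehikoleh]
  1 Velar Fronting: no change — [ehikoleh]
  result: [ehikoleh]

1 then 2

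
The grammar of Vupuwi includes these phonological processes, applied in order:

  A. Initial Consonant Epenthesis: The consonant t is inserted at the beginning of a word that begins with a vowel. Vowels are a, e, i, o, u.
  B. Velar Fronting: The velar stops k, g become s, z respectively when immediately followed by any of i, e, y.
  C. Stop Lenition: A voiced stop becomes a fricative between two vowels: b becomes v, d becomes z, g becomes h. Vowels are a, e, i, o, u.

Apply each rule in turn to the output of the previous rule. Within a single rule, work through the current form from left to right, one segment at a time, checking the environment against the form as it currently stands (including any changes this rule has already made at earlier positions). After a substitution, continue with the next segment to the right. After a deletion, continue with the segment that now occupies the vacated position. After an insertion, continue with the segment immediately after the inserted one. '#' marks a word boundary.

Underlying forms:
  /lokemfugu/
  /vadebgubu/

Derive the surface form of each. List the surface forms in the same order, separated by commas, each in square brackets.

/lokemfugu/:
  A Initial Consonant Epenthesis: no change — [lokemfugu]
  B Velar Fronting: [lokemfugu] → [losemfugu]
  C Stop Lenition: [losemfugu] → [losemfuhu]
/vadebgubu/:
  A Initial Consonant Epenthesis: no change — [vadebgubu]
  B Velar Fronting: no change — [vadebgubu]
  C Stop Lenition: [vadebgubu] → [vazebguvu]

[losemfuhu], [vazebguvu]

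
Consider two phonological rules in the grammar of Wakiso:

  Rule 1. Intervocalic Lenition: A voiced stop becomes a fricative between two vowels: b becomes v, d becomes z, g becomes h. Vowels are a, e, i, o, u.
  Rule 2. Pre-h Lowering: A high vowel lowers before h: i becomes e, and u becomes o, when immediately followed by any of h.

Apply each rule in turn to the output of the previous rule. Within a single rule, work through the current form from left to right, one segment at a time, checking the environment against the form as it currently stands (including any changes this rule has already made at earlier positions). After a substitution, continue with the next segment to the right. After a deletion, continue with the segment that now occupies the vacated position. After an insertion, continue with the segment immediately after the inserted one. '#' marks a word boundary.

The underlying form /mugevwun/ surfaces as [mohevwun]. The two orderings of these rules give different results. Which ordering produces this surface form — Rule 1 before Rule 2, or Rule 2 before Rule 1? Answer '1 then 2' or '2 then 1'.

Order 1 then 2:
  1 Intervocalic Lenition: [mugevwun] → [muhevwun]
  2 Pre-h Lowering: [muhevwun] → [mohevwun]
  result: [mohevwun]
Order 2 then 1:
  2 Pre-h Lowering: no change — [mugevwun]
  1 Intervocalic Lenition: [mugevwun] → [muhevwun]
  result: [muhevwun]

1 then 2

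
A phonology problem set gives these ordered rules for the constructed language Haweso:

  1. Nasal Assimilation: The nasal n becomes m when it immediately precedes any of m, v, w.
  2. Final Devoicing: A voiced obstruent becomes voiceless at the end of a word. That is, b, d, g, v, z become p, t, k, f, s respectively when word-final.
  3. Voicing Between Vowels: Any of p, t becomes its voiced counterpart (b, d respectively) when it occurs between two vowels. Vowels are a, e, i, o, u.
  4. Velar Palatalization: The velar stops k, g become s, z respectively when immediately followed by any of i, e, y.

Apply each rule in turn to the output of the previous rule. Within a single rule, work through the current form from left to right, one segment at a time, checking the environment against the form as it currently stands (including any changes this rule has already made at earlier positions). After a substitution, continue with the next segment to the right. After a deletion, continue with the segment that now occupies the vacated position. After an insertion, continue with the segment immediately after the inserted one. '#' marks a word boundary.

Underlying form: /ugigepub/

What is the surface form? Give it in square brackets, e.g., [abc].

[uzizebup]

1 Nasal Assimilation: no change — [ugigepub]
2 Final Devoicing: [ugigepub] → [ugigepup]
3 Voicing Between Vowels: [ugigepup] → [ugigebup]
4 Velar Palatalization: [ugigebup] → [uzizebup]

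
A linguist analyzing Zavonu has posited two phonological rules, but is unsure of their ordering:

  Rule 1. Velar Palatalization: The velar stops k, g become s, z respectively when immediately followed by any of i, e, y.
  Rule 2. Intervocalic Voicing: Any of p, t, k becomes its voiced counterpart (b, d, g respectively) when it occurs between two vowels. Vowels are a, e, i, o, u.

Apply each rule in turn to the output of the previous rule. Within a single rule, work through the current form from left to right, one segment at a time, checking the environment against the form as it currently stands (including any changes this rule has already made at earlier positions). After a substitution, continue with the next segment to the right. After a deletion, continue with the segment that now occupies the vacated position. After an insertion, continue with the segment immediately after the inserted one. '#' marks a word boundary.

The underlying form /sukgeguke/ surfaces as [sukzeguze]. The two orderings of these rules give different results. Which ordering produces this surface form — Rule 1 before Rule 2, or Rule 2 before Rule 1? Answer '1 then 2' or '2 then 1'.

2 then 1

Order 1 then 2:
  1 Velar Palatalization: [sukgeguke] → [sukzeguse]
  2 Intervocalic Voicing: no change — [sukzeguse]
  result: [sukzeguse]
Order 2 then 1:
  2 Intervocalic Voicing: [sukgeguke] → [sukgeguge]
  1 Velar Palatalization: [sukgeguge] → [sukzeguze]
  result: [sukzeguze]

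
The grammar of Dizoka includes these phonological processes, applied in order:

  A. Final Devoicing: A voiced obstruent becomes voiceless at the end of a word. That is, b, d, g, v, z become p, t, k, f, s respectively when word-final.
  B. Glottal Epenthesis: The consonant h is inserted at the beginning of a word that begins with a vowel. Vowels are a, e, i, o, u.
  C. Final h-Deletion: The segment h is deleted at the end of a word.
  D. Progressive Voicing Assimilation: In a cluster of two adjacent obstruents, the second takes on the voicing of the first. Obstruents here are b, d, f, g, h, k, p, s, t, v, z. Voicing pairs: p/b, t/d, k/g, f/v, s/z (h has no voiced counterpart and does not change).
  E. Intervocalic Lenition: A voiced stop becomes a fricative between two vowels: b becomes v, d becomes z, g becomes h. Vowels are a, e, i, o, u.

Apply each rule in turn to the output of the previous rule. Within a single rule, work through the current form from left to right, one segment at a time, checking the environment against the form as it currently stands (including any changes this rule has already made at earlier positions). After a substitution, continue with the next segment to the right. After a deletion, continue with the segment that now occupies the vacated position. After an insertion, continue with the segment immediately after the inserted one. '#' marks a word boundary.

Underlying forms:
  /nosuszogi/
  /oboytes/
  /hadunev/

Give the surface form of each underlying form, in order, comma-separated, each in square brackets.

/nosuszogi/:
  A Final Devoicing: no change — [nosuszogi]
  B Glottal Epenthesis: no change — [nosuszogi]
  C Final h-Deletion: no change — [nosuszogi]
  D Progressive Voicing Assimilation: [nosuszogi] → [nosussogi]
  E Intervocalic Lenition: [nosussogi] → [nosussohi]
/oboytes/:
  A Final Devoicing: no change — [oboytes]
  B Glottal Epenthesis: [oboytes] → [hoboytes]
  C Final h-Deletion: no change — [hoboytes]
  D Progressive Voicing Assimilation: no change — [hoboytes]
  E Intervocalic Lenition: [hoboytes] → [hovoytes]
/hadunev/:
  A Final Devoicing: [hadunev] → [hadunef]
  B Glottal Epenthesis: no change — [hadunef]
  C Final h-Deletion: no change — [hadunef]
  D Progressive Voicing Assimilation: no change — [hadunef]
  E Intervocalic Lenition: [hadunef] → [hazunef]

[nosussohi], [hovoytes], [hazunef]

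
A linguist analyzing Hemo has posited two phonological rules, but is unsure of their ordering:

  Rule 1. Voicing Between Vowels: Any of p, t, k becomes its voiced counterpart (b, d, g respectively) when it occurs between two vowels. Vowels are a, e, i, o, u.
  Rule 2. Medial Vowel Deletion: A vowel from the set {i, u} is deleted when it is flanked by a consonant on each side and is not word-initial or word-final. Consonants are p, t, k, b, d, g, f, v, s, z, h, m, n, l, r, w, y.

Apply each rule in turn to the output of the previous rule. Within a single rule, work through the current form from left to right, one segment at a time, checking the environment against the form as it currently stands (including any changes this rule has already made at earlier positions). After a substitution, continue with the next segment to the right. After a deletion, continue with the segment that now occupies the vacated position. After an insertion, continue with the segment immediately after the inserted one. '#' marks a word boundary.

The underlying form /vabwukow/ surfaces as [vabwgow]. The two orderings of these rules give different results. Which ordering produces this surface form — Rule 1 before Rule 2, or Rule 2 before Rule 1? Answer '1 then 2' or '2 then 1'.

1 then 2

Order 1 then 2:
  1 Voicing Between Vowels: [vabwukow] → [vabwugow]
  2 Medial Vowel Deletion: [vabwugow] → [vabwgow]
  result: [vabwgow]
Order 2 then 1:
  2 Medial Vowel Deletion: [vabwukow] → [vabwkow]
  1 Voicing Between Vowels: no change — [vabwkow]
  result: [vabwkow]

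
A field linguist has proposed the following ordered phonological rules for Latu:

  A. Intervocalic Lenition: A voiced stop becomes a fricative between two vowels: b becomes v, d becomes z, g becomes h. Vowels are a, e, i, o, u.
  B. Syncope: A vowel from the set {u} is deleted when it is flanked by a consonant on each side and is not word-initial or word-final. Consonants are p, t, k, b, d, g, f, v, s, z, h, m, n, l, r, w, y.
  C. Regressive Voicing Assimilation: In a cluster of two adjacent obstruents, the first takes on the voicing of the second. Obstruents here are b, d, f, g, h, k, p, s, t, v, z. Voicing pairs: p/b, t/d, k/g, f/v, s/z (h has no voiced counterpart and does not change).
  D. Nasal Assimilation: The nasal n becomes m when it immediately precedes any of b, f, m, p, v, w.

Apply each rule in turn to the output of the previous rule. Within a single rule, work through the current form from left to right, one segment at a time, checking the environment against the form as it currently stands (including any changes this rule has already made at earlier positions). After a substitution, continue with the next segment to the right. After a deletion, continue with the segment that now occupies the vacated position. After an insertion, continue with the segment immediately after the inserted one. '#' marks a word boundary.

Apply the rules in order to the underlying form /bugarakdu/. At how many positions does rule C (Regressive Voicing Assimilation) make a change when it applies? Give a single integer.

A Intervocalic Lenition: [bugarakdu] → [buharakdu]
B Syncope: [buharakdu] → [bharakdu]
C Regressive Voicing Assimilation: [bharakdu] → [pharagdu]
D Nasal Assimilation: no change — [pharagdu]
Rule C changed 2 position(s).

2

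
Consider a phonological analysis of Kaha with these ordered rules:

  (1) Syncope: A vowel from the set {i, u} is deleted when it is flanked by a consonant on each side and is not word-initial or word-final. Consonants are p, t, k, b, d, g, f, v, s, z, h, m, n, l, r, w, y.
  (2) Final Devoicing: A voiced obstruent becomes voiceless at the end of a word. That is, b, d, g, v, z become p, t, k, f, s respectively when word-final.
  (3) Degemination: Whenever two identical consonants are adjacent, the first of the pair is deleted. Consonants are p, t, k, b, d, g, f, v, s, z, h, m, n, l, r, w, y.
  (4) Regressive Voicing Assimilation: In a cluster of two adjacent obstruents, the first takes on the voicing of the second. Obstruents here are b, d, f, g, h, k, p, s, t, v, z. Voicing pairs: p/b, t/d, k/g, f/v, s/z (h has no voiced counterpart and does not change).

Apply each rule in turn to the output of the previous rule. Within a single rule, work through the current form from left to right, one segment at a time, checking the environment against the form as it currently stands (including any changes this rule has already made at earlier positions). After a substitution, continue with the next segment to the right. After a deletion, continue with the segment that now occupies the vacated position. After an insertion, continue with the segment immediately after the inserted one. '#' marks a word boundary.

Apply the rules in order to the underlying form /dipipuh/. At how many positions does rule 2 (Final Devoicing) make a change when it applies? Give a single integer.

0

(1) Syncope: [dipipuh] → [dpph]
(2) Final Devoicing: no change — [dpph]
(3) Degemination: [dpph] → [dph]
(4) Regressive Voicing Assimilation: [dph] → [tph]
Rule 2 changed 0 position(s).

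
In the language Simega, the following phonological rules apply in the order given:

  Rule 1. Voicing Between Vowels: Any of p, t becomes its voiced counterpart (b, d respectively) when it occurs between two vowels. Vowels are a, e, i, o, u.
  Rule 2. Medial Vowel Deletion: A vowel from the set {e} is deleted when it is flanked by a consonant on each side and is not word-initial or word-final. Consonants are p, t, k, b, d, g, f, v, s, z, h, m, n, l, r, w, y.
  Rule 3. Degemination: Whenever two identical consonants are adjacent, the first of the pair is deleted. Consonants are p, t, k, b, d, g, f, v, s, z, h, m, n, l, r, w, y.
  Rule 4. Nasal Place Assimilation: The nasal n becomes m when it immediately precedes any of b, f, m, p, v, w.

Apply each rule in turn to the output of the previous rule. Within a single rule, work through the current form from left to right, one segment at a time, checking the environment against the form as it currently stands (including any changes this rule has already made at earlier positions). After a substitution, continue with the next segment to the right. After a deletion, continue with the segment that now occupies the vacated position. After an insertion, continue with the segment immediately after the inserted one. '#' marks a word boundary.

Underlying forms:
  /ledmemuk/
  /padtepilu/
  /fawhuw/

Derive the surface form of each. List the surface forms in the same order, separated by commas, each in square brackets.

/ledmemuk/:
  Rule 1 Voicing Between Vowels: no change — [ledmemuk]
  Rule 2 Medial Vowel Deletion: [ledmemuk] → [ldmmuk]
  Rule 3 Degemination: [ldmmuk] → [ldmuk]
  Rule 4 Nasal Place Assimilation: no change — [ldmuk]
/padtepilu/:
  Rule 1 Voicing Between Vowels: [padtepilu] → [padtebilu]
  Rule 2 Medial Vowel Deletion: [padtebilu] → [padtbilu]
  Rule 3 Degemination: no change — [padtbilu]
  Rule 4 Nasal Place Assimilation: no change — [padtbilu]
/fawhuw/:
  Rule 1 Voicing Between Vowels: no change — [fawhuw]
  Rule 2 Medial Vowel Deletion: no change — [fawhuw]
  Rule 3 Degemination: no change — [fawhuw]
  Rule 4 Nasal Place Assimilation: no change — [fawhuw]

[ldmuk], [padtbilu], [fawhuw]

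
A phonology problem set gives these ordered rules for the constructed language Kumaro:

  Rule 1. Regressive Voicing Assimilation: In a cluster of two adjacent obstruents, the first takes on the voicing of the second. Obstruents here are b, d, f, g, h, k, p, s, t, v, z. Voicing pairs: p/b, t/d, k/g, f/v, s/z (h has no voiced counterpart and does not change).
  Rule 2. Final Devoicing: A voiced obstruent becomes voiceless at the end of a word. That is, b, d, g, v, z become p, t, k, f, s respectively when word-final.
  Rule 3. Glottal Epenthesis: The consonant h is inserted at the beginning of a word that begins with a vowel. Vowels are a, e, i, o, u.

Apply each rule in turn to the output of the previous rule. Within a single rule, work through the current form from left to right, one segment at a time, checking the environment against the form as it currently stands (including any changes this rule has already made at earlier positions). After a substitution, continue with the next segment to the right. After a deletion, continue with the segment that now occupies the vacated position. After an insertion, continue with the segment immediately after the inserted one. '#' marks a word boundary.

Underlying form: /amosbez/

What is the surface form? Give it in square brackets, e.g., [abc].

[hamozbes]

Rule 1 Regressive Voicing Assimilation: [amosbez] → [amozbez]
Rule 2 Final Devoicing: [amozbez] → [amozbes]
Rule 3 Glottal Epenthesis: [amozbes] → [hamozbes]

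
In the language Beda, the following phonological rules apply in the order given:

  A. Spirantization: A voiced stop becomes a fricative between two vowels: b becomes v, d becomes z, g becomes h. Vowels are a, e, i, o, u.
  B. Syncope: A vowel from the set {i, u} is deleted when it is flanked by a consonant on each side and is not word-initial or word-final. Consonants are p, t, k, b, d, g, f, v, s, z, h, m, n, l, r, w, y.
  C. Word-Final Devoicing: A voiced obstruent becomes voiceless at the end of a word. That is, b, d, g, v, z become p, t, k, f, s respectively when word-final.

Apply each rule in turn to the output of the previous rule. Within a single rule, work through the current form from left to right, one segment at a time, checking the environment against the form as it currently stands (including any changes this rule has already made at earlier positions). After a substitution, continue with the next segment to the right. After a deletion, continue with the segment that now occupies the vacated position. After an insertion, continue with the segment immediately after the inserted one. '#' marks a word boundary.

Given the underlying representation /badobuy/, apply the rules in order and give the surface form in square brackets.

[bazovy]

A Spirantization: [badobuy] → [bazovuy]
B Syncope: [bazovuy] → [bazovy]
C Word-Final Devoicing: no change — [bazovy]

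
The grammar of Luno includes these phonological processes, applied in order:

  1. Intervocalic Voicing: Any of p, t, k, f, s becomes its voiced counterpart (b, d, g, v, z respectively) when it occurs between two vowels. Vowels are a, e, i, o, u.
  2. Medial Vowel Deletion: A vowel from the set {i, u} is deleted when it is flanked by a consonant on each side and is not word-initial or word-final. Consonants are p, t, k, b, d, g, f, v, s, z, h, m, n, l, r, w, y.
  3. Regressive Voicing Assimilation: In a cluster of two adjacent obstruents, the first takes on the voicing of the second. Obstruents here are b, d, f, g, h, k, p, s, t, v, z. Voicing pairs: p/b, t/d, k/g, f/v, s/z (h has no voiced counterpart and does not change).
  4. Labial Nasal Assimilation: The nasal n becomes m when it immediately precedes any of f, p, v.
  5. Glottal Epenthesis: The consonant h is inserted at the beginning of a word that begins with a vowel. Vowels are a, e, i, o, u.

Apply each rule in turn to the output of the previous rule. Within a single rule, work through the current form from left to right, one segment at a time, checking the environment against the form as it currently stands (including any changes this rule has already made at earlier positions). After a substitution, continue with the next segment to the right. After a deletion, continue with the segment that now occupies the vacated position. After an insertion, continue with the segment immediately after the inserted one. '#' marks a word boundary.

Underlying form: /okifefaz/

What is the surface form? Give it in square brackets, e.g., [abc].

[hogvevaz]

1 Intervocalic Voicing: [okifefaz] → [ogivevaz]
2 Medial Vowel Deletion: [ogivevaz] → [ogvevaz]
3 Regressive Voicing Assimilation: no change — [ogvevaz]
4 Labial Nasal Assimilation: no change — [ogvevaz]
5 Glottal Epenthesis: [ogvevaz] → [hogvevaz]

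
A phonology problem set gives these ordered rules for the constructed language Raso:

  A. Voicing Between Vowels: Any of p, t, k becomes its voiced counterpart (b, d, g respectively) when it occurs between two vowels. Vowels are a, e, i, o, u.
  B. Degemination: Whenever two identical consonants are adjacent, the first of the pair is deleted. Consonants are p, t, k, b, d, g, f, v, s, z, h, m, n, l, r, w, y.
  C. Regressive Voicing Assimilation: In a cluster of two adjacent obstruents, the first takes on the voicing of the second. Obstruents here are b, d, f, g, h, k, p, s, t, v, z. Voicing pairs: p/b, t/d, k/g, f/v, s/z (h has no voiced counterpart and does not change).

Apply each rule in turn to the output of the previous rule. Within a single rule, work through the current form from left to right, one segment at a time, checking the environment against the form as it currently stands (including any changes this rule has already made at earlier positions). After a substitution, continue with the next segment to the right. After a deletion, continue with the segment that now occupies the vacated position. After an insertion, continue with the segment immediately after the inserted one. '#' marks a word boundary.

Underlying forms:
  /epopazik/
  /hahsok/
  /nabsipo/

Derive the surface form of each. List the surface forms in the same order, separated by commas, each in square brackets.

[ebobazik], [hahsok], [napsibo]

/epopazik/:
  A Voicing Between Vowels: [epopazik] → [ebobazik]
  B Degemination: no change — [ebobazik]
  C Regressive Voicing Assimilation: no change — [ebobazik]
/hahsok/:
  A Voicing Between Vowels: no change — [hahsok]
  B Degemination: no change — [hahsok]
  C Regressive Voicing Assimilation: no change — [hahsok]
/nabsipo/:
  A Voicing Between Vowels: [nabsipo] → [nabsibo]
  B Degemination: no change — [nabsibo]
  C Regressive Voicing Assimilation: [nabsibo] → [napsibo]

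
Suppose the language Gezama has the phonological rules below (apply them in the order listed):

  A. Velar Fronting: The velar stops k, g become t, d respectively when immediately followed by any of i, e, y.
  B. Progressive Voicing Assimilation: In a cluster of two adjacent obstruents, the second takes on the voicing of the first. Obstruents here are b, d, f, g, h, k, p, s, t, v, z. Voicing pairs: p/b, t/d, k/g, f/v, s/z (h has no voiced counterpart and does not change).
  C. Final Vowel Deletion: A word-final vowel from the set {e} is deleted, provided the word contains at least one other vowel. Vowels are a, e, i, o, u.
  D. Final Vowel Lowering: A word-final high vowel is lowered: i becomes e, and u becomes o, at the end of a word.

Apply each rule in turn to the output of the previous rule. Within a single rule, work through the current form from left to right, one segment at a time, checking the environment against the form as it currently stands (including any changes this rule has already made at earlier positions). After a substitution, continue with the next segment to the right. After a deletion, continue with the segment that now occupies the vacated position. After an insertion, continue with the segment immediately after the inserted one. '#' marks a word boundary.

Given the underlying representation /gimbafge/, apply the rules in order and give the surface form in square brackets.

[dimbaft]

A Velar Fronting: [gimbafge] → [dimbafde]
B Progressive Voicing Assimilation: [dimbafde] → [dimbafte]
C Final Vowel Deletion: [dimbafte] → [dimbaft]
D Final Vowel Lowering: no change — [dimbaft]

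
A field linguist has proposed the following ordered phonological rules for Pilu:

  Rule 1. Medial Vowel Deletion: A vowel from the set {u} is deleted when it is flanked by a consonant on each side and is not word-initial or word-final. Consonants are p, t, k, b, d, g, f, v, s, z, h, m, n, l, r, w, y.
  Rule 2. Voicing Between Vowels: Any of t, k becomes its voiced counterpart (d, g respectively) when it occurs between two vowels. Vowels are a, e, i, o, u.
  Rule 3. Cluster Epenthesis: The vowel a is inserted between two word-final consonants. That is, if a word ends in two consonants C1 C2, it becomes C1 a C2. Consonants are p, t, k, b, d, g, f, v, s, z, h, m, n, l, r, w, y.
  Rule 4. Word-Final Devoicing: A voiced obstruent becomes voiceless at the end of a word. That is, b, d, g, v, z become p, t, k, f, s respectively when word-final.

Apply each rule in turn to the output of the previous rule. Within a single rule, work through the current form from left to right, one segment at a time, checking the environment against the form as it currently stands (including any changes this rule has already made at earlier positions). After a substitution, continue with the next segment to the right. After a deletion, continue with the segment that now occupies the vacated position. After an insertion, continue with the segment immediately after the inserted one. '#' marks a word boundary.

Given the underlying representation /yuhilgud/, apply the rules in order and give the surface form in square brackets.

Rule 1 Medial Vowel Deletion: [yuhilgud] → [yhilgd]
Rule 2 Voicing Between Vowels: no change — [yhilgd]
Rule 3 Cluster Epenthesis: [yhilgd] → [yhilgad]
Rule 4 Word-Final Devoicing: [yhilgad] → [yhilgat]

[yhilgat]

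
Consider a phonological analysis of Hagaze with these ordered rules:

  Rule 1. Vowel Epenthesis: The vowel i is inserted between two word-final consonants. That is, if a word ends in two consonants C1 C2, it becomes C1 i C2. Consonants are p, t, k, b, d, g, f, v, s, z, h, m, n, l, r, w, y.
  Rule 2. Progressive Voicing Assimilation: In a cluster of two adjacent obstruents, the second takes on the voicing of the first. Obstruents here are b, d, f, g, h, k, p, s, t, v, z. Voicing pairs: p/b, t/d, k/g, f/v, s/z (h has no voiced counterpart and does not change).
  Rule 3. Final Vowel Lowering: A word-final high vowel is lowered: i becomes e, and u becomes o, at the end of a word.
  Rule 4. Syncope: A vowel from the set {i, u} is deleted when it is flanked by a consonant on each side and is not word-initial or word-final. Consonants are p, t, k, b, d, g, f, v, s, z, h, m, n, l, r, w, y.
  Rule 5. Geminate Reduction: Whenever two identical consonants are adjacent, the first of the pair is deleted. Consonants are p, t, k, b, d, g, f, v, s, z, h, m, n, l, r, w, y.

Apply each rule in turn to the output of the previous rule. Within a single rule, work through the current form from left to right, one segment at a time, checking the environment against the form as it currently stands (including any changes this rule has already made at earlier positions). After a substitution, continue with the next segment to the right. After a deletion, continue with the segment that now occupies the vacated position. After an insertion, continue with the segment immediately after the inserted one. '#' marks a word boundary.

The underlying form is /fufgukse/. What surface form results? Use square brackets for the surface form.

[fkse]

Rule 1 Vowel Epenthesis: no change — [fufgukse]
Rule 2 Progressive Voicing Assimilation: [fufgukse] → [fufkukse]
Rule 3 Final Vowel Lowering: no change — [fufkukse]
Rule 4 Syncope: [fufkukse] → [ffkkse]
Rule 5 Geminate Reduction: [ffkkse] → [fkse]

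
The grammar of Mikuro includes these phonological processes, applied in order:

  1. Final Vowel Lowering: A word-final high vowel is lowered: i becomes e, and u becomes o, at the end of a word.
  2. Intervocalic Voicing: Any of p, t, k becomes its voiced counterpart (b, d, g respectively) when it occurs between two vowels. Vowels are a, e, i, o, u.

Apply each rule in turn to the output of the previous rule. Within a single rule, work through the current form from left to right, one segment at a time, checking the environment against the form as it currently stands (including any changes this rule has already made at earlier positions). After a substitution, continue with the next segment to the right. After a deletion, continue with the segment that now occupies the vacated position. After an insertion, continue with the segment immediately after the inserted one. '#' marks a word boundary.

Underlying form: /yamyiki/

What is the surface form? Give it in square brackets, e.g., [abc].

[yamyige]

1 Final Vowel Lowering: [yamyiki] → [yamyike]
2 Intervocalic Voicing: [yamyike] → [yamyige]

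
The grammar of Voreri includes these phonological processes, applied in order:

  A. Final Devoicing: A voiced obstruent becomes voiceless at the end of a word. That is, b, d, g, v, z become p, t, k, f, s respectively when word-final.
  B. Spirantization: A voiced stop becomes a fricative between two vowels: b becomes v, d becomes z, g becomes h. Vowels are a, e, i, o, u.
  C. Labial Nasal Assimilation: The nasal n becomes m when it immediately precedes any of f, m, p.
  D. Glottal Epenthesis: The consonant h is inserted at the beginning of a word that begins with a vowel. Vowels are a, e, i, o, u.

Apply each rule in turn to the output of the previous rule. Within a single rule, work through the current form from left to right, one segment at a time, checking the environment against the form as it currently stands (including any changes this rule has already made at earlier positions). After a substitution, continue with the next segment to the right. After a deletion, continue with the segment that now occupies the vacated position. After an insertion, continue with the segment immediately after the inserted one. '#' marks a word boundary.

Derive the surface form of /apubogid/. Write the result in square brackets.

A Final Devoicing: [apubogid] → [apubogit]
B Spirantization: [apubogit] → [apuvohit]
C Labial Nasal Assimilation: no change — [apuvohit]
D Glottal Epenthesis: [apuvohit] → [hapuvohit]

[hapuvohit]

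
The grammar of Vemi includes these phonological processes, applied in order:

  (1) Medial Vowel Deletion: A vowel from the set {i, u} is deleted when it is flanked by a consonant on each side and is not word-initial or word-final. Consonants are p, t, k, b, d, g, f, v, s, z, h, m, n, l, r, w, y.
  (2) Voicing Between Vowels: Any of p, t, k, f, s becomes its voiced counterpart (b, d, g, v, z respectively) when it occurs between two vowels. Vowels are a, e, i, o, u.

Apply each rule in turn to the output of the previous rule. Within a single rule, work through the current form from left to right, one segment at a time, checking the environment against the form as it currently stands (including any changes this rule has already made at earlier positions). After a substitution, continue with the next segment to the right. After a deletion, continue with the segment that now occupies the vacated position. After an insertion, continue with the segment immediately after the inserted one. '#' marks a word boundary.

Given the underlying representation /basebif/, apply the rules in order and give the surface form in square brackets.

(1) Medial Vowel Deletion: [basebif] → [basebf]
(2) Voicing Between Vowels: [basebf] → [bazebf]

[bazebf]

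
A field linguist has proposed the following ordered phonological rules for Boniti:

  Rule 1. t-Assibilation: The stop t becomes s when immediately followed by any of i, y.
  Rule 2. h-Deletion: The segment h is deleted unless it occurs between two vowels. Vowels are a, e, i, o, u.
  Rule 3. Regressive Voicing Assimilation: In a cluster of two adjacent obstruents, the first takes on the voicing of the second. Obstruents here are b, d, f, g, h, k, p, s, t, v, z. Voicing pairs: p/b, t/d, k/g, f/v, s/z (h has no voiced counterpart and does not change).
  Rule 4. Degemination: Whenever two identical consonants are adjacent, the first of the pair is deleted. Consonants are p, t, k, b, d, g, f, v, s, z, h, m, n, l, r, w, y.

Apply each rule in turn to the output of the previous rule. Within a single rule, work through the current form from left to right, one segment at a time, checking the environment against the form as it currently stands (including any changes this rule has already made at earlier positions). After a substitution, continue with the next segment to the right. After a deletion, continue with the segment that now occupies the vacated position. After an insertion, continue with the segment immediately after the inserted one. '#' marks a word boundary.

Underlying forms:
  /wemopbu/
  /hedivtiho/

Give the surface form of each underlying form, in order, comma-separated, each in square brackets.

/wemopbu/:
  Rule 1 t-Assibilation: no change — [wemopbu]
  Rule 2 h-Deletion: no change — [wemopbu]
  Rule 3 Regressive Voicing Assimilation: [wemopbu] → [wemobbu]
  Rule 4 Degemination: [wemobbu] → [wemobu]
/hedivtiho/:
  Rule 1 t-Assibilation: [hedivtiho] → [hedivsiho]
  Rule 2 h-Deletion: [hedivsiho] → [edivsiho]
  Rule 3 Regressive Voicing Assimilation: [edivsiho] → [edifsiho]
  Rule 4 Degemination: no change — [edifsiho]

[wemobu], [edifsiho]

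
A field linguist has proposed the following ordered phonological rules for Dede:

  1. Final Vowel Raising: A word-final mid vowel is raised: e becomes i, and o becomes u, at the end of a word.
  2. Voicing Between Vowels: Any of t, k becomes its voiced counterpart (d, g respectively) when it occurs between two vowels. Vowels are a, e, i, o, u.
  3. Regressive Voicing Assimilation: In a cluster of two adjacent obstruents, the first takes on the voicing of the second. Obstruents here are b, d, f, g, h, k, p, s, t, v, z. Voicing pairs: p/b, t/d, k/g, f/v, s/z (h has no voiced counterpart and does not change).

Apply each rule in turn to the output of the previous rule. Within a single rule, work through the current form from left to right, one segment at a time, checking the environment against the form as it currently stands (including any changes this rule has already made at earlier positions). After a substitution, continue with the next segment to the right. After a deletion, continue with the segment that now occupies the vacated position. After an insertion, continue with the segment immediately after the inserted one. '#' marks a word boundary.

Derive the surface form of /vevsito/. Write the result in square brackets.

[vefsidu]

1 Final Vowel Raising: [vevsito] → [vevsitu]
2 Voicing Between Vowels: [vevsitu] → [vevsidu]
3 Regressive Voicing Assimilation: [vevsidu] → [vefsidu]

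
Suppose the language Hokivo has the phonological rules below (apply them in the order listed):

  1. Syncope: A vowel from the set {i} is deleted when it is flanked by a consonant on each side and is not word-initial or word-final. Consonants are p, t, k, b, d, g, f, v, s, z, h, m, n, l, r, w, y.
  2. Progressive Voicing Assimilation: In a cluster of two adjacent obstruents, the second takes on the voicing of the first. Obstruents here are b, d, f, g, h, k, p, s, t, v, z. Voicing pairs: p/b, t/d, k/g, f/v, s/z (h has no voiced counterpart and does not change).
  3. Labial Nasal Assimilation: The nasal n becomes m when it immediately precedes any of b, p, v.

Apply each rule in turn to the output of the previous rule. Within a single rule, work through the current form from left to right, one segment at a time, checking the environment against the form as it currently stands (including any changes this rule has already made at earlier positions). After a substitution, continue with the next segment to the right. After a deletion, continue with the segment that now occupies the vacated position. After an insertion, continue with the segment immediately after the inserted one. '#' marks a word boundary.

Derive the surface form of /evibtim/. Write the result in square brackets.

[evbdm]

1 Syncope: [evibtim] → [evbtm]
2 Progressive Voicing Assimilation: [evbtm] → [evbdm]
3 Labial Nasal Assimilation: no change — [evbdm]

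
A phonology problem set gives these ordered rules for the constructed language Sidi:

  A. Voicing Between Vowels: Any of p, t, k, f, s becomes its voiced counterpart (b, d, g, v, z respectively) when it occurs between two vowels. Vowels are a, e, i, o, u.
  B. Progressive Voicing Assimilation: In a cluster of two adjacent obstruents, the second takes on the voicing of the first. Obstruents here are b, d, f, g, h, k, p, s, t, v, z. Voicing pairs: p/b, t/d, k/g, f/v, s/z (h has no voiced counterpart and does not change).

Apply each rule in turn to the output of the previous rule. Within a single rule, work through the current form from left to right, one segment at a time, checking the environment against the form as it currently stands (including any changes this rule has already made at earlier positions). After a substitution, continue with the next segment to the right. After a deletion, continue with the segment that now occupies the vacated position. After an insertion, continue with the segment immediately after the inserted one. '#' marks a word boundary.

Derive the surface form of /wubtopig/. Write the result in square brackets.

A Voicing Between Vowels: [wubtopig] → [wubtobig]
B Progressive Voicing Assimilation: [wubtobig] → [wubdobig]

[wubdobig]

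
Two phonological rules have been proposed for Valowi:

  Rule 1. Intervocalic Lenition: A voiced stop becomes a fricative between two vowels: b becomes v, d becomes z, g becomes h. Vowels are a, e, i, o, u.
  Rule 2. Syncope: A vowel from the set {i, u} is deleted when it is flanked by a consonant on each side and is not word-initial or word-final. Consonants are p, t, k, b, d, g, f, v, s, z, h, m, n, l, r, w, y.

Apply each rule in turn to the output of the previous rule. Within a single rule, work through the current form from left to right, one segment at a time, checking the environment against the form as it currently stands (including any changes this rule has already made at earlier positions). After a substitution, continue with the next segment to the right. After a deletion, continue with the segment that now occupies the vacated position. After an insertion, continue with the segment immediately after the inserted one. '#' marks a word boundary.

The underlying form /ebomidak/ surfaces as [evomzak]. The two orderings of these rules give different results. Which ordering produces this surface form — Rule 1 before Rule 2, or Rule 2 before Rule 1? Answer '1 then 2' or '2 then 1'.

1 then 2

Order 1 then 2:
  1 Intervocalic Lenition: [ebomidak] → [evomizak]
  2 Syncope: [evomizak] → [evomzak]
  result: [evomzak]
Order 2 then 1:
  2 Syncope: [ebomidak] → [ebomdak]
  1 Intervocalic Lenition: [ebomdak] → [evomdak]
  result: [evomdak]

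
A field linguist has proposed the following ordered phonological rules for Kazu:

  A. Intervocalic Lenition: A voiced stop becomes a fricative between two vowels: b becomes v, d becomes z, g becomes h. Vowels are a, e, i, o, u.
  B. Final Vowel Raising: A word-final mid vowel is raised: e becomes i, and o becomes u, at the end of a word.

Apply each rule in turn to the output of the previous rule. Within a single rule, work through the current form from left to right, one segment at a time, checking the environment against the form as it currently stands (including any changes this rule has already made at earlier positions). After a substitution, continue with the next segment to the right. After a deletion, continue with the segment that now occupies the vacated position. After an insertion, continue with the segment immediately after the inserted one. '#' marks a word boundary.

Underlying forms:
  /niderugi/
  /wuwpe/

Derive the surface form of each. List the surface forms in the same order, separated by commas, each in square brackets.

[nizeruhi], [wuwpi]

/niderugi/:
  A Intervocalic Lenition: [niderugi] → [nizeruhi]
  B Final Vowel Raising: no change — [nizeruhi]
/wuwpe/:
  A Intervocalic Lenition: no change — [wuwpe]
  B Final Vowel Raising: [wuwpe] → [wuwpi]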